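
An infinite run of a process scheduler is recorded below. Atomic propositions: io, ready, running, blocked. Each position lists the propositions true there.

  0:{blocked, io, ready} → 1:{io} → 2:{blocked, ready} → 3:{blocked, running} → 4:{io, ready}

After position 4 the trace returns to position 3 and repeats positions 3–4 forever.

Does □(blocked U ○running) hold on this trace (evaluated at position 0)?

blocked U ○running must hold at every position from 0 onward. It fails at position 0, so □(blocked U ○running) is false.

No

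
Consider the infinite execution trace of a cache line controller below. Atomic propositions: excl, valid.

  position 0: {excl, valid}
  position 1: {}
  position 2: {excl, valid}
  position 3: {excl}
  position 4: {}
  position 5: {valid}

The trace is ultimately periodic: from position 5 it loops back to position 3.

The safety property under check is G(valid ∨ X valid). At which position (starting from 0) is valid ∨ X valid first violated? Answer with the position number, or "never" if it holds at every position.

Check valid ∨ X valid at each position in order: 0 ✓, 1 ✓, 2 ✓.
At position 3 the labels are {excl} and the next position 4 has {}, so valid ∨ X valid is false there. This is the first violation.

3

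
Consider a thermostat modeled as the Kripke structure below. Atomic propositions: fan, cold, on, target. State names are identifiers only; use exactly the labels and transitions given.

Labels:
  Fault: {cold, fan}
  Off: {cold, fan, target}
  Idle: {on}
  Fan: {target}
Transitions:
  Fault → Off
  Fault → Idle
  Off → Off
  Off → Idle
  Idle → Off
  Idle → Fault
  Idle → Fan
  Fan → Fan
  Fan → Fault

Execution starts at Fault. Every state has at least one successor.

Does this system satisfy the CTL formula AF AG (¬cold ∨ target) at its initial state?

States satisfying AG (¬cold ∨ target): ∅.
States satisfying AF AG (¬cold ∨ target): ∅.
There is a path from Fault along which AG (¬cold ∨ target) never holds.
Fault ∉ Sat(AF AG (¬cold ∨ target)).

Violated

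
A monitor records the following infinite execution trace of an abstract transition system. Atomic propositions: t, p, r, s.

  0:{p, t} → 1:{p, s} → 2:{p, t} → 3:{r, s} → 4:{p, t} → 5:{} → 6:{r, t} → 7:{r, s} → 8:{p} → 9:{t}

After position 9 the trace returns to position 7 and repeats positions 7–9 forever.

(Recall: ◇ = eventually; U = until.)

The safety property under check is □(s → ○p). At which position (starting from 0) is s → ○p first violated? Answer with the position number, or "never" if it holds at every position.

never

s → ○p holds at every position 0..9, and those are all the positions the trace ever visits, so the invariant □(s → ○p) is never violated.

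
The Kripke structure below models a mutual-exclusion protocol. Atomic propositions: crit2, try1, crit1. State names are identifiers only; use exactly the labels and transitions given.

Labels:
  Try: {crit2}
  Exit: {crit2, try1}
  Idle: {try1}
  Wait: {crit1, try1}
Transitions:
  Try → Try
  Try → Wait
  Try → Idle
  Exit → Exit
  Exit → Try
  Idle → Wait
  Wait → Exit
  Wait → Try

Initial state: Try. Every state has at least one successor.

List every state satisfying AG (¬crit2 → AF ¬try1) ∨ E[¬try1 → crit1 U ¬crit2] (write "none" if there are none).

States satisfying ¬crit2 → AF ¬try1: {Try, Exit}.
States satisfying AG (¬crit2 → AF ¬try1): ∅.
States satisfying ¬try1 → crit1: {Exit, Idle, Wait}.
States satisfying ¬crit2: {Idle, Wait}.
States satisfying E[¬try1 → crit1 U ¬crit2]: {Idle, Wait}.
States satisfying AG (¬crit2 → AF ¬try1) ∨ E[¬try1 → crit1 U ¬crit2]: {Idle, Wait}.

{Idle, Wait}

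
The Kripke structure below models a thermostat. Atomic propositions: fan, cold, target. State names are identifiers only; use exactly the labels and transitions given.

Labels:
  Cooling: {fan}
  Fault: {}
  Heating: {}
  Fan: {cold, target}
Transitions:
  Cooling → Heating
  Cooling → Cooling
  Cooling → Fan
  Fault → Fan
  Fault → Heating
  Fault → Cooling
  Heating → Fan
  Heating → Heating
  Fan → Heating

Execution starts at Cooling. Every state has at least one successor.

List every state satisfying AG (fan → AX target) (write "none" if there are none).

States satisfying fan → AX target: {Fault, Heating, Fan}.
States satisfying AG (fan → AX target): {Heating, Fan}.

{Heating, Fan}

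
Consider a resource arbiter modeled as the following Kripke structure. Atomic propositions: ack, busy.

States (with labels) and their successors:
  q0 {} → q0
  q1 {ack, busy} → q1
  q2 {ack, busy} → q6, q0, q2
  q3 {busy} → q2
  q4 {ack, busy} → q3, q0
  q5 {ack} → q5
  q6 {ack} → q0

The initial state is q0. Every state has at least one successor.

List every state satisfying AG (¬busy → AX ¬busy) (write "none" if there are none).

States satisfying ¬busy → AX ¬busy: {q0, q1, q2, q3, q4, q5, q6}.
States satisfying AG (¬busy → AX ¬busy): {q0, q1, q2, q3, q4, q5, q6}.

{q0, q1, q2, q3, q4, q5, q6}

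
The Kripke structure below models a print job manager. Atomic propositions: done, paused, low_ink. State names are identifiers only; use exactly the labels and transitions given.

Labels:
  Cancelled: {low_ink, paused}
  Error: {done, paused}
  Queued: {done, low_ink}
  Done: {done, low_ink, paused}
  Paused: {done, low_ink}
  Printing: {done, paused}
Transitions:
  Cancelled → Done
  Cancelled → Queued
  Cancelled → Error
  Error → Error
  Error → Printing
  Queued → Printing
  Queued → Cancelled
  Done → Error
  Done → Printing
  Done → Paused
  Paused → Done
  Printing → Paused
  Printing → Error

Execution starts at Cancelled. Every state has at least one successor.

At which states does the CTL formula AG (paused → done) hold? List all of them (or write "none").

States satisfying paused → done: {Error, Queued, Done, Paused, Printing}.
States satisfying AG (paused → done): {Error, Done, Paused, Printing}.

{Error, Done, Paused, Printing}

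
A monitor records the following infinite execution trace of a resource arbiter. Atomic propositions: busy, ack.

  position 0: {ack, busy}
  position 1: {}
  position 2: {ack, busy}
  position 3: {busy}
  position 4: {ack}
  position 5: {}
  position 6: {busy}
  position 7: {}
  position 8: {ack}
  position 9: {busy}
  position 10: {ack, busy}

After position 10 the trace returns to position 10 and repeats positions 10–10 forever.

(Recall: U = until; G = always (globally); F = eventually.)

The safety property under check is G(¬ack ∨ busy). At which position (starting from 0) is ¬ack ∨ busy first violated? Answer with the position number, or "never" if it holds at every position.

4

Check ¬ack ∨ busy at each position in order: 0 ✓, 1 ✓, 2 ✓, 3 ✓.
At position 4 the labels are {ack}, so ¬ack ∨ busy is false there. This is the first violation.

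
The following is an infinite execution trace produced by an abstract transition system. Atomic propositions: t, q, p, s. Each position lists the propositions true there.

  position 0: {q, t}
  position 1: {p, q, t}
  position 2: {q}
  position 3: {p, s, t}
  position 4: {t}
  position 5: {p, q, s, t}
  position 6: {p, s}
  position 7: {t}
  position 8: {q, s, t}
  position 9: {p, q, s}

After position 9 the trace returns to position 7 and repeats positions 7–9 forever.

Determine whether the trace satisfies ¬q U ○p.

Satisfied

Walking from position 0: ○p first holds at position 0, and ¬q holds at every earlier position along the way, so ¬q U ○p holds.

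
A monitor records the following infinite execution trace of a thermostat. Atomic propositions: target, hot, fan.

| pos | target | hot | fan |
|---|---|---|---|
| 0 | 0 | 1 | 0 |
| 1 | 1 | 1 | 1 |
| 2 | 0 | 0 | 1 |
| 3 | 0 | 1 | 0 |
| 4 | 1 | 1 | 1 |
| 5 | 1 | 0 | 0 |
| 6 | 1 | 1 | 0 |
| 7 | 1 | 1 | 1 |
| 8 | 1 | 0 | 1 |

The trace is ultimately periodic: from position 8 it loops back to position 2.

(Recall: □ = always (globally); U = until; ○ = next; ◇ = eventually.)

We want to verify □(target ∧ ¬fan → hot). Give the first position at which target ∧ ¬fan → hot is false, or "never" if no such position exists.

5

Check target ∧ ¬fan → hot at each position in order: 0 ✓, 1 ✓, 2 ✓, 3 ✓, 4 ✓.
At position 5 the labels are {target}, so target ∧ ¬fan → hot is false there. This is the first violation.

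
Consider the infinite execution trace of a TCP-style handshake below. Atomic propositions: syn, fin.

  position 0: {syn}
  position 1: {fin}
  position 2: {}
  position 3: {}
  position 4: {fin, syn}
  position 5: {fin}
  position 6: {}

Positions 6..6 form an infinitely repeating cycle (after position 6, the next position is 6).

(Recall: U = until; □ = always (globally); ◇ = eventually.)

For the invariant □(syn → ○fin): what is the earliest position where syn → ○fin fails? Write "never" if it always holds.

never

syn → ○fin holds at every position 0..6, and those are all the positions the trace ever visits, so the invariant □(syn → ○fin) is never violated.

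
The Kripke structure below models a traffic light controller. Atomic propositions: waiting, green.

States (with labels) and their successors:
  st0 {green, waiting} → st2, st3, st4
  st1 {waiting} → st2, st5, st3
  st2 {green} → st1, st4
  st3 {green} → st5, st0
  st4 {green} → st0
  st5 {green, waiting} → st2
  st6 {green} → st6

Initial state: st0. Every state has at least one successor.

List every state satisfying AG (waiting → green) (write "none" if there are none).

States satisfying waiting → green: {st0, st2, st3, st4, st5, st6}.
States satisfying AG (waiting → green): {st6}.

{st6}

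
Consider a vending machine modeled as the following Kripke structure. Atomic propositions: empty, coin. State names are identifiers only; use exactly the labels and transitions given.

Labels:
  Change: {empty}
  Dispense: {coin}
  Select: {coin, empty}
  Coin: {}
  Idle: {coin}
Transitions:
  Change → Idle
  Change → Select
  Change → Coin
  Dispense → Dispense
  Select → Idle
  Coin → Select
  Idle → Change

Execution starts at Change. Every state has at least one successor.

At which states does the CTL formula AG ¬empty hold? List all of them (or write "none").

{Dispense}

States satisfying ¬empty: {Dispense, Coin, Idle}.
States satisfying AG ¬empty: {Dispense}.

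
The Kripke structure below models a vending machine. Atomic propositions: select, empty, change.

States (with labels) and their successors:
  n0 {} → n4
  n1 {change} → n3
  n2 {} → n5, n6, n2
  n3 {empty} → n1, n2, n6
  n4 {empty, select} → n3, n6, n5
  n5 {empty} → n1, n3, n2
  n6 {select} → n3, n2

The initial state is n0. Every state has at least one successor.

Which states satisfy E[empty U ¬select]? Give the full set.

States satisfying empty: {n3, n4, n5}.
States satisfying ¬select: {n0, n1, n2, n3, n5}.
States satisfying E[empty U ¬select]: {n0, n1, n2, n3, n4, n5}.

{n0, n1, n2, n3, n4, n5}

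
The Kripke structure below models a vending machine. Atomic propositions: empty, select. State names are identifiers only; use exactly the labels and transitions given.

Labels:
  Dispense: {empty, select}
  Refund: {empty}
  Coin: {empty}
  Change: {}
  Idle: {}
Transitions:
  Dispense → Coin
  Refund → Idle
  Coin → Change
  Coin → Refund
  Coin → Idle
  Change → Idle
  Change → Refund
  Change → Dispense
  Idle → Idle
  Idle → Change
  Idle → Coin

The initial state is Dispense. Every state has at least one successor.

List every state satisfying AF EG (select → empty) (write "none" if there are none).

{Dispense, Refund, Coin, Change, Idle}

States satisfying EG (select → empty): {Dispense, Refund, Coin, Change, Idle}.
States satisfying AF EG (select → empty): {Dispense, Refund, Coin, Change, Idle}.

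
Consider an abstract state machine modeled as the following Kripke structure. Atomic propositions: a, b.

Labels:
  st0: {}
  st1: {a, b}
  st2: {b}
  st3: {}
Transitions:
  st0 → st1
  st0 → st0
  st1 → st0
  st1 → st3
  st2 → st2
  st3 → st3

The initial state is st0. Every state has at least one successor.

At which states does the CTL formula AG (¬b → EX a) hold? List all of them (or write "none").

States satisfying ¬b → EX a: {st0, st1, st2}.
States satisfying AG (¬b → EX a): {st2}.

{st2}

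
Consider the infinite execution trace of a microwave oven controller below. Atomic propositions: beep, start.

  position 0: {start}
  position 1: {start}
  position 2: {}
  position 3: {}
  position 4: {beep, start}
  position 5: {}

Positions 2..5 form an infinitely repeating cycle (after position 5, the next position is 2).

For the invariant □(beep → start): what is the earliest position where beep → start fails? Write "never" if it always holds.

beep → start holds at every position 0..5, and those are all the positions the trace ever visits, so the invariant □(beep → start) is never violated.

never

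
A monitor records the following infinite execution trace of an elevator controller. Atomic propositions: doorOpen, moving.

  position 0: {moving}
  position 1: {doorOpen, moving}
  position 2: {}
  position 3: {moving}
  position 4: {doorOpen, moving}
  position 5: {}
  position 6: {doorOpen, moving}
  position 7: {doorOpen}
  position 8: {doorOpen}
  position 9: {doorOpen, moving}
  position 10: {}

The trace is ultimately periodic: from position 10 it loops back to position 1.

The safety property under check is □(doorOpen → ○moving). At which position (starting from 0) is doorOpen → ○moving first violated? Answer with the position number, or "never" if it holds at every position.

Check doorOpen → ○moving at each position in order: 0 ✓.
At position 1 the labels are {doorOpen, moving} and the next position 2 has {}, so doorOpen → ○moving is false there. This is the first violation.

1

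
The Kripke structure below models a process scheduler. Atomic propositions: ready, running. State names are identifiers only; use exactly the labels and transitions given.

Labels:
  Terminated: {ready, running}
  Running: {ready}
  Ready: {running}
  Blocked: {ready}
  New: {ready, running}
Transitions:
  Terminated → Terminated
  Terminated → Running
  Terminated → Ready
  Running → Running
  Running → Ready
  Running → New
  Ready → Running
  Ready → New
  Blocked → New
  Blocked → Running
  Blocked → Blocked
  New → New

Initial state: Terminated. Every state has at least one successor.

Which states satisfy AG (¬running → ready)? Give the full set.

States satisfying ¬running → ready: {Terminated, Running, Ready, Blocked, New}.
States satisfying AG (¬running → ready): {Terminated, Running, Ready, Blocked, New}.

{Terminated, Running, Ready, Blocked, New}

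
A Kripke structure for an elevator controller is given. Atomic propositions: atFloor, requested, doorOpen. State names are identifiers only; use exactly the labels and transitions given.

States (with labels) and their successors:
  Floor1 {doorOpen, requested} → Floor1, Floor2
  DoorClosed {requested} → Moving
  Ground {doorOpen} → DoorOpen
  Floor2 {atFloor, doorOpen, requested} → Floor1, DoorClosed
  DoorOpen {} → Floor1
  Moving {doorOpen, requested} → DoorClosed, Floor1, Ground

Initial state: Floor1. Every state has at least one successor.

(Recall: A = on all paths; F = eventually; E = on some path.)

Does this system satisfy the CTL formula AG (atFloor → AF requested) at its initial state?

Holds

States satisfying atFloor → AF requested: {Floor1, DoorClosed, Ground, Floor2, DoorOpen, Moving}.
States satisfying AG (atFloor → AF requested): {Floor1, DoorClosed, Ground, Floor2, DoorOpen, Moving}.
Every state reachable from Floor1 satisfies atFloor → AF requested.
Floor1 ∈ Sat(AG (atFloor → AF requested)).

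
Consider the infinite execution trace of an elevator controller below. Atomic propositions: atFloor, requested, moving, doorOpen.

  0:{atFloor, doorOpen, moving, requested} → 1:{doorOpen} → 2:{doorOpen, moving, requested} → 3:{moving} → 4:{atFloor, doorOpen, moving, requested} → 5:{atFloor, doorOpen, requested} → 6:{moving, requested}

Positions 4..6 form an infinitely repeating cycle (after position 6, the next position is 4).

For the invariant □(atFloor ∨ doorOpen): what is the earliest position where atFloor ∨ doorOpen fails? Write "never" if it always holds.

3

Check atFloor ∨ doorOpen at each position in order: 0 ✓, 1 ✓, 2 ✓.
At position 3 the labels are {moving}, so atFloor ∨ doorOpen is false there. This is the first violation.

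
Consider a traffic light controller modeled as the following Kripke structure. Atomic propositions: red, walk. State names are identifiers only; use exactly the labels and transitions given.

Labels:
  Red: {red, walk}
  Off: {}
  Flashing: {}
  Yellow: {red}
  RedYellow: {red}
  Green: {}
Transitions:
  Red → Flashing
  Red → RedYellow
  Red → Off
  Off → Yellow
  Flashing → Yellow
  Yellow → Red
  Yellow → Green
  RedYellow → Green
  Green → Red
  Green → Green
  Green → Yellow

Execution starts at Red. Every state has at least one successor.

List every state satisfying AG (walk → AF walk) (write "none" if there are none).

{Red, Off, Flashing, Yellow, RedYellow, Green}

States satisfying walk → AF walk: {Red, Off, Flashing, Yellow, RedYellow, Green}.
States satisfying AG (walk → AF walk): {Red, Off, Flashing, Yellow, RedYellow, Green}.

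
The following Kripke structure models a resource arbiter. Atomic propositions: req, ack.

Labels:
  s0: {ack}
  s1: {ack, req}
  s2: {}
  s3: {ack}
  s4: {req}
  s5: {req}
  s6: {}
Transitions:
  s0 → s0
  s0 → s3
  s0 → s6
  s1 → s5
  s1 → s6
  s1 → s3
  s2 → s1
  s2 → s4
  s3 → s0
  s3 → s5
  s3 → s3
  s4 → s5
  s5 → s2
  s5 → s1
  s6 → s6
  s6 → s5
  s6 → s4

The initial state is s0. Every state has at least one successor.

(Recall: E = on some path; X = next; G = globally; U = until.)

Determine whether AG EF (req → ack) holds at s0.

States satisfying EF (req → ack): {s0, s1, s2, s3, s4, s5, s6}.
States satisfying AG EF (req → ack): {s0, s1, s2, s3, s4, s5, s6}.
Every state reachable from s0 satisfies EF (req → ack).
s0 ∈ Sat(AG EF (req → ack)).

Yes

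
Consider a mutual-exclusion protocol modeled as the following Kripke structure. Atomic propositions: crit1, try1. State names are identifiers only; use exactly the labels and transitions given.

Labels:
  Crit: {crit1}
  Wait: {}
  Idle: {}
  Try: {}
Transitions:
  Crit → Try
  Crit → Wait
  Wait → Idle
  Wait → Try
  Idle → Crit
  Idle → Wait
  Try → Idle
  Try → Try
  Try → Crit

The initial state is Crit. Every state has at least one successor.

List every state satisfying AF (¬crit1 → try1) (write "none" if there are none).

States satisfying ¬crit1 → try1: {Crit}.
States satisfying AF (¬crit1 → try1): {Crit}.

{Crit}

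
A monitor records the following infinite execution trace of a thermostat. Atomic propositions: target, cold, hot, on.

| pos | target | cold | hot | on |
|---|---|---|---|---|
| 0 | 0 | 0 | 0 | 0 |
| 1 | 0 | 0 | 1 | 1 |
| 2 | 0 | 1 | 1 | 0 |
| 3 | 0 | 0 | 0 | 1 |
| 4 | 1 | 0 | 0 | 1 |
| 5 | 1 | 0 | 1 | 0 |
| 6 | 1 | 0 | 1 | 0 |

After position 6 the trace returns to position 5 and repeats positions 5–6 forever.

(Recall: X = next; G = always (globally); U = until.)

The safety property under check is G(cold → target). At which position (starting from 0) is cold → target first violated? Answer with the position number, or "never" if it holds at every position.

2

Check cold → target at each position in order: 0 ✓, 1 ✓.
At position 2 the labels are {cold, hot}, so cold → target is false there. This is the first violation.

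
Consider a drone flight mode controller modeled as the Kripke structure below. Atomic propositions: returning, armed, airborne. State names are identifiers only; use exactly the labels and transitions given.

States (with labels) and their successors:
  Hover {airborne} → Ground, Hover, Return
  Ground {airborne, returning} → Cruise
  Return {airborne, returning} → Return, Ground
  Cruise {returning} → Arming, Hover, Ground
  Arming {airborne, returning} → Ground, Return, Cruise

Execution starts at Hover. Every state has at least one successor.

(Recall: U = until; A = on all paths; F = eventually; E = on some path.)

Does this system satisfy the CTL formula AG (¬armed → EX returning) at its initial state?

Satisfied

States satisfying ¬armed → EX returning: {Hover, Ground, Return, Cruise, Arming}.
States satisfying AG (¬armed → EX returning): {Hover, Ground, Return, Cruise, Arming}.
Every state reachable from Hover satisfies ¬armed → EX returning.
Hover ∈ Sat(AG (¬armed → EX returning)).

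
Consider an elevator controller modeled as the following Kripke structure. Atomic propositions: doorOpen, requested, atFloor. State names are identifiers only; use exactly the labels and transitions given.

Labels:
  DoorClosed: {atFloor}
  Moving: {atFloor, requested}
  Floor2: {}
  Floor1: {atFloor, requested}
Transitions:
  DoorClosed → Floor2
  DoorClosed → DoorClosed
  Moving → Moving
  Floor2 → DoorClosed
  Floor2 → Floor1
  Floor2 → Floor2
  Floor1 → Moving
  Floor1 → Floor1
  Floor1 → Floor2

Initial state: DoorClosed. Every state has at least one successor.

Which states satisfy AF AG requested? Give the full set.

{Moving}

States satisfying AG requested: {Moving}.
States satisfying AF AG requested: {Moving}.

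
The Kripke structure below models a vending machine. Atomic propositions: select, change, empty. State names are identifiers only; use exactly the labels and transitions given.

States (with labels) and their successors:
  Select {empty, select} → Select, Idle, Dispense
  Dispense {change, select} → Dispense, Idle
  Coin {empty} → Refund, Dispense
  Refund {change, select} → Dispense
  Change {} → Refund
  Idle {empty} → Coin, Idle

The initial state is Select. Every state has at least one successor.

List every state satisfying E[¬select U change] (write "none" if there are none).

{Dispense, Coin, Refund, Change, Idle}

States satisfying ¬select: {Coin, Change, Idle}.
States satisfying change: {Dispense, Refund}.
States satisfying E[¬select U change]: {Dispense, Coin, Refund, Change, Idle}.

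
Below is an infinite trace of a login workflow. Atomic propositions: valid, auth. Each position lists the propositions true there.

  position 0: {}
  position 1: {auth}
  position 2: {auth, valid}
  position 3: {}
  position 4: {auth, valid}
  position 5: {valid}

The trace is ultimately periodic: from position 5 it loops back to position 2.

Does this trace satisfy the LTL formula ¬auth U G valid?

No

Walking from position 0: at position 1, G valid has not yet held and ¬auth fails, so ¬auth U G valid is false.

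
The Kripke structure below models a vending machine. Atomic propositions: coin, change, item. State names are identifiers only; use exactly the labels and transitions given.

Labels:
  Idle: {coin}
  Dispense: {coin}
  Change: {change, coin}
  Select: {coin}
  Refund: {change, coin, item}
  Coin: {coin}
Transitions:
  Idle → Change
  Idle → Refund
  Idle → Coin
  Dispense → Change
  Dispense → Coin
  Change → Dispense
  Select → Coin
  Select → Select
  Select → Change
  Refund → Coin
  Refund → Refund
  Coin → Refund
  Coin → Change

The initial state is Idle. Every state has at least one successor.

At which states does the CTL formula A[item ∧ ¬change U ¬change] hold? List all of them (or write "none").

States satisfying item ∧ ¬change: ∅.
States satisfying ¬change: {Idle, Dispense, Select, Coin}.
States satisfying A[item ∧ ¬change U ¬change]: {Idle, Dispense, Select, Coin}.

{Idle, Dispense, Select, Coin}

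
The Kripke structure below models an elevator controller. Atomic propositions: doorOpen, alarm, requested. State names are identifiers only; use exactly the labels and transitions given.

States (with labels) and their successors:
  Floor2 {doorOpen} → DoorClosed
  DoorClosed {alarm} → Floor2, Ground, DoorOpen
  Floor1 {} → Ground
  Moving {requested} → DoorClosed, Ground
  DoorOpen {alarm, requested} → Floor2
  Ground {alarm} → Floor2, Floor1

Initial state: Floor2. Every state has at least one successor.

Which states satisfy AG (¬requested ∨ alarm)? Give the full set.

States satisfying ¬requested ∨ alarm: {Floor2, DoorClosed, Floor1, DoorOpen, Ground}.
States satisfying AG (¬requested ∨ alarm): {Floor2, DoorClosed, Floor1, DoorOpen, Ground}.

{Floor2, DoorClosed, Floor1, DoorOpen, Ground}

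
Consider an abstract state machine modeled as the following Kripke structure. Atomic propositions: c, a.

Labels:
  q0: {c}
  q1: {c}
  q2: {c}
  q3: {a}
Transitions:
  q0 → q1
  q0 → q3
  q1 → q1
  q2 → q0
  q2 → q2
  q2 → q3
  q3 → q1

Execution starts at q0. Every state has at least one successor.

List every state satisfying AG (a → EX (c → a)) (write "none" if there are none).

States satisfying a → EX (c → a): {q0, q1, q2}.
States satisfying AG (a → EX (c → a)): {q1}.

{q1}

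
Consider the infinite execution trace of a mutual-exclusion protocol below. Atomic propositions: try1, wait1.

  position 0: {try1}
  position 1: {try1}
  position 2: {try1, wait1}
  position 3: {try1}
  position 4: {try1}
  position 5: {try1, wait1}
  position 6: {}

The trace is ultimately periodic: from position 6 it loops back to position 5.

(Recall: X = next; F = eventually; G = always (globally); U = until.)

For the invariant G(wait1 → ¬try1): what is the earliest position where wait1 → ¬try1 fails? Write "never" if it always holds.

Check wait1 → ¬try1 at each position in order: 0 ✓, 1 ✓.
At position 2 the labels are {try1, wait1}, so wait1 → ¬try1 is false there. This is the first violation.

2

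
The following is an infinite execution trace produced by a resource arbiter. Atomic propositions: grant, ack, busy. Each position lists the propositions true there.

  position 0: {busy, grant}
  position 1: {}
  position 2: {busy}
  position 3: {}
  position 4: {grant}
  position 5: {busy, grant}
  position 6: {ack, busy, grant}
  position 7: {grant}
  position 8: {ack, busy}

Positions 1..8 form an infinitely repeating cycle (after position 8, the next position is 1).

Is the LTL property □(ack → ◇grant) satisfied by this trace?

ack → ◇grant holds at every position 0..8, and those are all positions ever visited, so □(ack → ◇grant) holds.
Positions where ack holds: 6, 8.
Check ◇grant at each: 6→ok, 8→ok.

Holds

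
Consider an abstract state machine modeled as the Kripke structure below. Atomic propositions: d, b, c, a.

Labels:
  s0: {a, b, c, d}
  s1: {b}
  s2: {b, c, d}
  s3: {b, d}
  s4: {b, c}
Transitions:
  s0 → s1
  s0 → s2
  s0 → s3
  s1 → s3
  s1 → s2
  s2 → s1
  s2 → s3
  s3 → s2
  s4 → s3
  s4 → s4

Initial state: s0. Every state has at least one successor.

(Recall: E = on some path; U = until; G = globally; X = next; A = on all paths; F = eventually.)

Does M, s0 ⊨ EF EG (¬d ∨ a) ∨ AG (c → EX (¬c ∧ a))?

Violated

States satisfying EG (¬d ∨ a): {s4}.
States satisfying EF EG (¬d ∨ a): {s4}.
States satisfying c → EX (¬c ∧ a): {s1, s3}.
States satisfying AG (c → EX (¬c ∧ a)): ∅.
States satisfying EF EG (¬d ∨ a) ∨ AG (c → EX (¬c ∧ a)): {s4}.
s0 ∉ Sat(EF EG (¬d ∨ a) ∨ AG (c → EX (¬c ∧ a))).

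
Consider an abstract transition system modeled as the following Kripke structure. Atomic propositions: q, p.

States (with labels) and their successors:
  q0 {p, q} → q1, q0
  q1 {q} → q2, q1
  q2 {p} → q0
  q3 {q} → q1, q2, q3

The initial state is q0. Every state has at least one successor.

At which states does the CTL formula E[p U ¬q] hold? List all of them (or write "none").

{q2}

States satisfying p: {q0, q2}.
States satisfying ¬q: {q2}.
States satisfying E[p U ¬q]: {q2}.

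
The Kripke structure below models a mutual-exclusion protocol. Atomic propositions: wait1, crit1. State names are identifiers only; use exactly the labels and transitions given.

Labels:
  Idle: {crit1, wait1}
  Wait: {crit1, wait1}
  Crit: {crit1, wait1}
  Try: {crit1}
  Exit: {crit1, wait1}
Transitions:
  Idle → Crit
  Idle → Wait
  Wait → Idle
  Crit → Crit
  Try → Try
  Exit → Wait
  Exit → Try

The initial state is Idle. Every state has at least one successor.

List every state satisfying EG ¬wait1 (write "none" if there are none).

{Try}

States satisfying ¬wait1: {Try}.
States satisfying EG ¬wait1: {Try}.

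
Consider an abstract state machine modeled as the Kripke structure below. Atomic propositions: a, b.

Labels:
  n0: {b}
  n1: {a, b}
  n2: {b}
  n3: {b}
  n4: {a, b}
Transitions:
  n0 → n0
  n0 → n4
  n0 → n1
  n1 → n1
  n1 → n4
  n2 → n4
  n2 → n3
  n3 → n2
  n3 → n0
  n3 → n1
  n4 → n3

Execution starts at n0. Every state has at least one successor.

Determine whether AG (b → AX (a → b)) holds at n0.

Holds

States satisfying b → AX (a → b): {n0, n1, n2, n3, n4}.
States satisfying AG (b → AX (a → b)): {n0, n1, n2, n3, n4}.
Every state reachable from n0 satisfies b → AX (a → b).
n0 ∈ Sat(AG (b → AX (a → b))).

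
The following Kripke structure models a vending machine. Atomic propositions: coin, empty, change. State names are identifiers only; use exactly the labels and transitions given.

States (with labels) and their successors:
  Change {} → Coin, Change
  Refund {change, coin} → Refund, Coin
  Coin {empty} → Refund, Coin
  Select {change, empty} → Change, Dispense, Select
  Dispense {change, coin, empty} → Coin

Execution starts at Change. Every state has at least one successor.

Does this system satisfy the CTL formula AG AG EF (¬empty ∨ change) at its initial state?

Satisfied

States satisfying AG EF (¬empty ∨ change): {Change, Refund, Coin, Select, Dispense}.
States satisfying AG AG EF (¬empty ∨ change): {Change, Refund, Coin, Select, Dispense}.
Every state reachable from Change satisfies AG EF (¬empty ∨ change).
Change ∈ Sat(AG AG EF (¬empty ∨ change)).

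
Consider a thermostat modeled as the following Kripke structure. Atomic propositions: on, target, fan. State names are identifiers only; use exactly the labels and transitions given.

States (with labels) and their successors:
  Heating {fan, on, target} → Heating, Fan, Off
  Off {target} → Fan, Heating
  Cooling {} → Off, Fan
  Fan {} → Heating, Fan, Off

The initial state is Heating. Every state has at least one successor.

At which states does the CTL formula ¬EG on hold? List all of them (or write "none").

States satisfying on: {Heating}.
States satisfying EG on: {Heating}.
States satisfying ¬EG on: {Off, Cooling, Fan}.

{Off, Cooling, Fan}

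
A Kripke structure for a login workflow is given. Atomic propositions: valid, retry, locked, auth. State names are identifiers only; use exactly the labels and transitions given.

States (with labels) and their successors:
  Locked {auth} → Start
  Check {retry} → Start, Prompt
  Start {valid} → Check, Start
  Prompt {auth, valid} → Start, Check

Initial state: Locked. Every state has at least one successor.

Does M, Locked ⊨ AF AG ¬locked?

Satisfied

States satisfying AG ¬locked: {Locked, Check, Start, Prompt}.
States satisfying AF AG ¬locked: {Locked, Check, Start, Prompt}.
Locked ∈ Sat(AF AG ¬locked).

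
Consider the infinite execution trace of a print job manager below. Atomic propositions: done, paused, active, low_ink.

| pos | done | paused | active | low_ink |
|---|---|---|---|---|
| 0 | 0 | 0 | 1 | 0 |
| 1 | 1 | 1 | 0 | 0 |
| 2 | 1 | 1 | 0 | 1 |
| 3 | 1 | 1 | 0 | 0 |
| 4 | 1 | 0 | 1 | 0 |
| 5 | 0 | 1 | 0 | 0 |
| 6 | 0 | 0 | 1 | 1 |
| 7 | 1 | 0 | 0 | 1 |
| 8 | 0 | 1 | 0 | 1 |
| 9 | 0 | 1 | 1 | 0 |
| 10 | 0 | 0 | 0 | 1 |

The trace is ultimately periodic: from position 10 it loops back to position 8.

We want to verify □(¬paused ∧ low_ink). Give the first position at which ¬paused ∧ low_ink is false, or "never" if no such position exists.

At position 0 the labels are {active}, so ¬paused ∧ low_ink is false there. This is the first violation.

0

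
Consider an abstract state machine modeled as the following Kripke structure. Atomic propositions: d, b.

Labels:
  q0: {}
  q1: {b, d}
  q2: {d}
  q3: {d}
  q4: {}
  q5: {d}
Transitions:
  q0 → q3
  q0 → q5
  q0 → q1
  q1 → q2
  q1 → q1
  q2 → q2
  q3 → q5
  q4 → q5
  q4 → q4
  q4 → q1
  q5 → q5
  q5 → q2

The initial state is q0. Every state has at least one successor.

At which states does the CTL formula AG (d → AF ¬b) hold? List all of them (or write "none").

{q2, q3, q5}

States satisfying d → AF ¬b: {q0, q2, q3, q4, q5}.
States satisfying AG (d → AF ¬b): {q2, q3, q5}.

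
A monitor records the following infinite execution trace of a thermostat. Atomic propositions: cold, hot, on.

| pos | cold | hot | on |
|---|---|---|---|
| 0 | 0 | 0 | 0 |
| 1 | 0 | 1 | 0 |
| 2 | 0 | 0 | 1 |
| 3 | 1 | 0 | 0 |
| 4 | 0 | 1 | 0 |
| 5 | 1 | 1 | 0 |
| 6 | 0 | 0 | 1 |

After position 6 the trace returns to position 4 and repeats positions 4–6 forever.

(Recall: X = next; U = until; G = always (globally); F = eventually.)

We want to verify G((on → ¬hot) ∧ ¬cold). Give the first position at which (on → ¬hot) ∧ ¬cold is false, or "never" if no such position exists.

3

Check (on → ¬hot) ∧ ¬cold at each position in order: 0 ✓, 1 ✓, 2 ✓.
At position 3 the labels are {cold}, so (on → ¬hot) ∧ ¬cold is false there. This is the first violation.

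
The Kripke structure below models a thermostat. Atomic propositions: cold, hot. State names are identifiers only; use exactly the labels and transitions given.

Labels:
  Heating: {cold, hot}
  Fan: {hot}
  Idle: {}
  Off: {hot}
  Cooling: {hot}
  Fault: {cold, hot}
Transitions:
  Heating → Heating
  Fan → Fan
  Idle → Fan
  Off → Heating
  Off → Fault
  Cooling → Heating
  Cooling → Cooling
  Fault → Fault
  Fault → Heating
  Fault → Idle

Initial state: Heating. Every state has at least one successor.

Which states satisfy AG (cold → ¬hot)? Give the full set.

{Fan, Idle}

States satisfying cold → ¬hot: {Fan, Idle, Off, Cooling}.
States satisfying AG (cold → ¬hot): {Fan, Idle}.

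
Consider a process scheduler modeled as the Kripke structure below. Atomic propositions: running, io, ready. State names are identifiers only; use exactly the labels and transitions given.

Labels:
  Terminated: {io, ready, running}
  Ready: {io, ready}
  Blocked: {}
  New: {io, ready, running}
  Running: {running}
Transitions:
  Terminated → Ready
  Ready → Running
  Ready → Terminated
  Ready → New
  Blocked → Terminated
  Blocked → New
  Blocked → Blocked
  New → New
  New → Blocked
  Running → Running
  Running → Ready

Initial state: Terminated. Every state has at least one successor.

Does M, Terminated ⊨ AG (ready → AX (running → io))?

Violated

States satisfying ready → AX (running → io): {Terminated, Blocked, New, Running}.
States satisfying AG (ready → AX (running → io)): ∅.
Ready is reachable from Terminated and violates ready → AX (running → io), so AG fails at Terminated.
Terminated ∉ Sat(AG (ready → AX (running → io))).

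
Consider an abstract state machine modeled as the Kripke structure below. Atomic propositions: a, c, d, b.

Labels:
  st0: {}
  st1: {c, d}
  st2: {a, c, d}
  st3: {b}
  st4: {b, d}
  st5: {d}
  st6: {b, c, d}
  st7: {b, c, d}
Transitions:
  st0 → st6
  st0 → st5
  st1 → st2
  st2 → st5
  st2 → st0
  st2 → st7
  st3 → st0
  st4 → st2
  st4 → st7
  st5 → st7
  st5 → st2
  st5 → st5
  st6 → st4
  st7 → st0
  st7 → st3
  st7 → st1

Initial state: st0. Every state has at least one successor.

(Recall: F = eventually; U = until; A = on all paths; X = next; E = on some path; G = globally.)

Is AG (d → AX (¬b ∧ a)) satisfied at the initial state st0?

States satisfying d → AX (¬b ∧ a): {st0, st1, st3}.
States satisfying AG (d → AX (¬b ∧ a)): ∅.
st2 is reachable from st0 and violates d → AX (¬b ∧ a), so AG fails at st0.
st0 ∉ Sat(AG (d → AX (¬b ∧ a))).

Does not hold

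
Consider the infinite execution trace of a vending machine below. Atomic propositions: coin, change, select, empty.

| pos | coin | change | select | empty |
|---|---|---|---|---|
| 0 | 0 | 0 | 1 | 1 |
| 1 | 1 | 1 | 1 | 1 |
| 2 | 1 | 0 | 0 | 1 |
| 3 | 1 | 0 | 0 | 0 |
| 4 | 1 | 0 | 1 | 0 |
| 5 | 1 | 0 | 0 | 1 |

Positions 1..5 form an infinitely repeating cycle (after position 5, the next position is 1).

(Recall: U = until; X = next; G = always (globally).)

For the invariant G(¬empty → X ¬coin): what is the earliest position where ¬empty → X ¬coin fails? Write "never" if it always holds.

Check ¬empty → X ¬coin at each position in order: 0 ✓, 1 ✓, 2 ✓.
At position 3 the labels are {coin} and the next position 4 has {coin, select}, so ¬empty → X ¬coin is false there. This is the first violation.

3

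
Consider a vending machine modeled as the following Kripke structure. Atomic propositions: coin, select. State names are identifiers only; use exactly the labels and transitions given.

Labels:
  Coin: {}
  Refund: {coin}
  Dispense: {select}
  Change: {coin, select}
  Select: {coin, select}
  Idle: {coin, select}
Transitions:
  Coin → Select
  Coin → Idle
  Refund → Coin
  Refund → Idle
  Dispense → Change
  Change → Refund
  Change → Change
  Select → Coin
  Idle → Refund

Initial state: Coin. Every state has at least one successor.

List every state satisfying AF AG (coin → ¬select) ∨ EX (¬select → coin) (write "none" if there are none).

States satisfying AG (coin → ¬select): ∅.
States satisfying AF AG (coin → ¬select): ∅.
States satisfying ¬select → coin: {Refund, Dispense, Change, Select, Idle}.
States satisfying EX (¬select → coin): {Coin, Refund, Dispense, Change, Idle}.
States satisfying AF AG (coin → ¬select) ∨ EX (¬select → coin): {Coin, Refund, Dispense, Change, Idle}.

{Coin, Refund, Dispense, Change, Idle}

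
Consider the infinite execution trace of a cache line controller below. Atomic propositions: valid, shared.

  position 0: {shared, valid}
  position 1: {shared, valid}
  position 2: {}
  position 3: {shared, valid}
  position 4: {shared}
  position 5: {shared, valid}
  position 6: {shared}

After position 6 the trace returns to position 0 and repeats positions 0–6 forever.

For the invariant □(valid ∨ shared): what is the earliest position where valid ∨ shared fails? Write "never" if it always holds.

2

Check valid ∨ shared at each position in order: 0 ✓, 1 ✓.
At position 2 the labels are {}, so valid ∨ shared is false there. This is the first violation.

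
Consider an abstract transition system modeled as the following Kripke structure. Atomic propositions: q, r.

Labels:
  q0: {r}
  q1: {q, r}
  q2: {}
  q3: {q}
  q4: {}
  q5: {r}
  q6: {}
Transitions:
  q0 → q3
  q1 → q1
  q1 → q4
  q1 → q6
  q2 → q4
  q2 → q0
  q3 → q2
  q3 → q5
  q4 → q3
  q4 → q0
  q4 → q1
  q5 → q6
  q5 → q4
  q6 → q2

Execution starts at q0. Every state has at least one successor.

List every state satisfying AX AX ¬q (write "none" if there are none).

States satisfying AX ¬q: {q2, q3, q5, q6}.
States satisfying AX AX ¬q: {q0, q3, q6}.

{q0, q3, q6}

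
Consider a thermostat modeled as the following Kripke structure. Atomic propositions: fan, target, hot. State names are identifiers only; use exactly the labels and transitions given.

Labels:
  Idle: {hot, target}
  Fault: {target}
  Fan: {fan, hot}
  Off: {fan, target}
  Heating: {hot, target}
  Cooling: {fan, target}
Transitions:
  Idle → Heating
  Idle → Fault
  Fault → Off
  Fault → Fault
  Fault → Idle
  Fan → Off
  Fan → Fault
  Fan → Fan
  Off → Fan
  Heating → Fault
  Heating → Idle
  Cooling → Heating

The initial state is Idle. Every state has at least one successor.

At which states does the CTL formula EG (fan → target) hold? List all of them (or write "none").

{Idle, Fault, Heating, Cooling}

States satisfying fan → target: {Idle, Fault, Off, Heating, Cooling}.
States satisfying EG (fan → target): {Idle, Fault, Heating, Cooling}.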